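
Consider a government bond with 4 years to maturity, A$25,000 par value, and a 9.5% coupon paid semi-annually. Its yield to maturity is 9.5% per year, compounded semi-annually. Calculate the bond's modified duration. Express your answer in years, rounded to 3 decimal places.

Periodic yield y = 0.0475. First find Macaulay duration:
  t   CF        PV=CF/(1+0.0475)^t    t·PV
  1     1,187.50     1,133.6516     1,133.6516
  2     1,187.50     1,082.2449     2,164.4898
  3     1,187.50     1,033.1694     3,099.5081
  4     1,187.50       986.3192     3,945.2768
  5     1,187.50       941.5935     4,707.9676
  6     1,187.50       898.8960     5,393.3758
  7     1,187.50       858.1346     6,006.9420
  8    26,187.50    18,065.9909   144,527.9272
  Σ                 25,000.0000   170,979.1389
P = 25,000.0000; Macaulay duration = 170,979.1389 / 25,000.0000 = 6.83917 half-year periods = 3.41958 years.
Modified duration = D_Mac / (1 + y) = 3.41958 / 1.0475 = 3.26452 years.

3.265 years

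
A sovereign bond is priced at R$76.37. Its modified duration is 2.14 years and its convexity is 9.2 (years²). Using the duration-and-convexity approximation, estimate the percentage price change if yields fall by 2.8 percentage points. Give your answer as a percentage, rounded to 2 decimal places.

Duration effect: -D_mod·Δy = -2.14 × (-0.028) = +0.059920
Convexity effect: ½·C·(Δy)² = 0.5 × 9.2 × (-0.028)² = +0.0036064
ΔP/P ≈ +0.059920 + 0.0036064 = +0.0635264
= +6.35264%.

+6.35%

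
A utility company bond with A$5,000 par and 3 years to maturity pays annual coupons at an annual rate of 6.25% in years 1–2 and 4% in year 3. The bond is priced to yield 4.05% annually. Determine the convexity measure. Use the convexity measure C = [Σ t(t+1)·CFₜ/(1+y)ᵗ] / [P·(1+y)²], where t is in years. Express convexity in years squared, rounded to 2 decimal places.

With y = 0.0405:
  t   CF        PV=CF/(1+0.0405)^t    t·PV        t(t+1)·PV
  1       312.50       300.3364       300.3364         600.6728
  2       312.50       288.6462       577.2924       1,731.8772
  3     5,200.00     4,616.1200    13,848.3600      55,393.4400
  Σ                  5,205.1026    14,725.9888      57,725.9900
P = 5,205.1026.
Convexity = Σ t(t+1)·PV / [P·(1+y)²] = 57,725.9900 / (5,205.1026 × 1.082640) = 10.24373.

10.24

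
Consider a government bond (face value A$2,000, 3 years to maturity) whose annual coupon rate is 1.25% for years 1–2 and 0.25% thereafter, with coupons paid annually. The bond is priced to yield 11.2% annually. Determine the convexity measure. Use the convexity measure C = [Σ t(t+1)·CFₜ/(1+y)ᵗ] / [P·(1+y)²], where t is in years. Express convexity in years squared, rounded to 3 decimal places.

9.518

With y = 0.112:
  t   CF        PV=CF/(1+0.112)^t    t·PV        t(t+1)·PV
  1        25.00        22.4820        22.4820          44.9640
  2        25.00        20.2176        40.4353         121.3058
  3     2,005.00     1,458.1427     4,374.4280      17,497.7119
  Σ                  1,500.8423     4,437.3453      17,663.9817
P = 1,500.8423.
Convexity = Σ t(t+1)·PV / [P·(1+y)²] = 17,663.9817 / (1,500.8423 × 1.236544) = 9.51796.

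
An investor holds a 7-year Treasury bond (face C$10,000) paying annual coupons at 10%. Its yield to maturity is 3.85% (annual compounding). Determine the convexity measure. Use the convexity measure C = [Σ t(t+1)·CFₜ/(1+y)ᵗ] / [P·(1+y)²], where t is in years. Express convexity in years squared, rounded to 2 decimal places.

38.31

With y = 0.0385:
  t   CF        PV=CF/(1+0.0385)^t    t·PV        t(t+1)·PV
  1     1,000.00       962.9273       962.9273       1,925.8546
  2     1,000.00       927.2290     1,854.4580       5,563.3739
  3     1,000.00       892.8541     2,678.5623      10,714.2492
  4     1,000.00       859.7536     3,439.0143      17,195.0717
  5     1,000.00       827.8802     4,139.4010      24,836.4060
  6     1,000.00       797.1884     4,783.1307      33,481.9147
  7    11,000.00     8,443.9797    59,107.8577     472,862.8616
  Σ                 13,711.8123    76,965.3513     566,579.7317
P = 13,711.8123.
Convexity = Σ t(t+1)·PV / [P·(1+y)²] = 566,579.7317 / (13,711.8123 × 1.078482) = 38.31362.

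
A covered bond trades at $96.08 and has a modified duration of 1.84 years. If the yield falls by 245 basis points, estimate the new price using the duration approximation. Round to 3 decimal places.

$100.411

Duration approximation: ΔP/P ≈ -D_mod · Δy = -1.84 × (-0.0245) = +0.045080.
New price ≈ 96.08 × (1 + 0.045080) = 100.4112864.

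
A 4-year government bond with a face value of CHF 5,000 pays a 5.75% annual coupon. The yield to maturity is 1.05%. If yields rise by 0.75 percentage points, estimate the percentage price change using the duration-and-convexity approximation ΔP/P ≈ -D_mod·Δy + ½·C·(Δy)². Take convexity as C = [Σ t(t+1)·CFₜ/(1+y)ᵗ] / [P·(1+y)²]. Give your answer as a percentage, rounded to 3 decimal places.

With y = 0.0105:
  t   CF        PV=CF/(1+0.0105)^t    t·PV        t(t+1)·PV
  1       287.50       284.5126       284.5126         569.0252
  2       287.50       281.5563       563.1126       1,689.3377
  3       287.50       278.6307       835.8920       3,343.5679
  4     5,287.50     5,071.1343    20,284.5370     101,422.6852
  Σ                  5,915.8338    21,968.0542     107,024.6160
P = 5,915.8338; D_Mac = 3.71343 yrs; D_mod = 3.67485 yrs; C = 17.71720.
Duration effect: -3.67485 × (+0.0075) = -0.027561
Convexity effect: 0.5 × 17.71720 × (0.0075)² = +0.0004983
ΔP/P ≈ -0.027561 + 0.0004983 = -0.027063 = -2.7063%.

-2.706%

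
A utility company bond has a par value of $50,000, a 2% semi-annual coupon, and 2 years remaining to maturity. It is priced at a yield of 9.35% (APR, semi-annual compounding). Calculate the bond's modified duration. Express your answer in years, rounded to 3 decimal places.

1.880 years

Periodic yield y = 0.04675. First find Macaulay duration:
  t   CF        PV=CF/(1+0.04675)^t    t·PV
  1       500.00       477.6690       477.6690
  2       500.00       456.3353       912.6706
  3       500.00       435.9544     1,307.8633
  4    50,500.00    42,064.8650   168,259.4602
  Σ                 43,434.8237   170,957.6630
P = 43,434.8237; Macaulay duration = 170,957.6630 / 43,434.8237 = 3.93596 half-year periods = 1.96798 years.
Modified duration = D_Mac / (1 + y) = 1.96798 / 1.04675 = 1.88009 years.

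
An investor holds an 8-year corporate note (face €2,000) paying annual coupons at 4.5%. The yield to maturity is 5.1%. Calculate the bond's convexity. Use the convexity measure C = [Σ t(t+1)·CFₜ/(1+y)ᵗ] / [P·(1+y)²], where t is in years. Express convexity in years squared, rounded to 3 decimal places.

53.022

With y = 0.051:
  t   CF        PV=CF/(1+0.051)^t    t·PV        t(t+1)·PV
  1        90.00        85.6327        85.6327         171.2655
  2        90.00        81.4774       162.9548         488.8643
  3        90.00        77.5237       232.5710         930.2841
  4        90.00        73.7618       295.0473       1,475.2365
  5        90.00        70.1825       350.9126       2,105.4755
  6        90.00        66.7769       400.6614       2,804.6295
  7        90.00        63.5365       444.7557       3,558.0457
  8     2,090.00     1,403.8625    11,230.8996     101,078.0964
  Σ                  1,922.7540    13,203.4351     112,611.8975
P = 1,922.7540.
Convexity = Σ t(t+1)·PV / [P·(1+y)²] = 112,611.8975 / (1,922.7540 × 1.104601) = 53.02188.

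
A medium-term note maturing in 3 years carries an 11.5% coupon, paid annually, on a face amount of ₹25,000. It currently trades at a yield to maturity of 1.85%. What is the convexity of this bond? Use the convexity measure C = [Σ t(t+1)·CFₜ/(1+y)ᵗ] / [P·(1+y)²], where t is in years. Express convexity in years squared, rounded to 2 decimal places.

With y = 0.0185:
  t   CF        PV=CF/(1+0.0185)^t    t·PV        t(t+1)·PV
  1     2,875.00     2,822.7786     2,822.7786       5,645.5572
  2     2,875.00     2,771.5057     5,543.0115      16,629.0344
  3    27,875.00    26,383.4616    79,150.3848     316,601.5393
  Σ                 31,977.7459    87,516.1749     338,876.1310
P = 31,977.7459.
Convexity = Σ t(t+1)·PV / [P·(1+y)²] = 338,876.1310 / (31,977.7459 × 1.037342) = 10.21577.

10.22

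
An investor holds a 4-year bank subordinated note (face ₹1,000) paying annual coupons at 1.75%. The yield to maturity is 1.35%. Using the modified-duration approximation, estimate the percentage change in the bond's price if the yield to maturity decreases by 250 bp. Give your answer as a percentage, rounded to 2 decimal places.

Periodic yield y = 0.0135. Modified duration first:
  t   CF        PV=CF/(1+0.0135)^t    t·PV
  1        17.50        17.2669        17.2669
  2        17.50        17.0369        34.0738
  3        17.50        16.8100        50.4299
  4     1,017.50       964.3605     3,857.4419
  Σ                  1,015.4742     3,959.2125
P = 1,015.4742; D_Mac = 3.89888 yrs; D_mod = 3.89888/(1+0.0135) = 3.84695 yrs.
ΔP/P ≈ -D_mod · Δy = -3.84695 × (-0.025) = +0.096174 = +9.6174%.

+9.62%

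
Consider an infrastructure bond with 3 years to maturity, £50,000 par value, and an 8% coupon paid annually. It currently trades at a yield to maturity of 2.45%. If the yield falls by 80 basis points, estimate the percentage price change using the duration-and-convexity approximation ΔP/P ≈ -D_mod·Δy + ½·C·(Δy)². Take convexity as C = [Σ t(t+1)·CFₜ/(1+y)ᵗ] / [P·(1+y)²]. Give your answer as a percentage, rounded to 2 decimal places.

With y = 0.0245:
  t   CF        PV=CF/(1+0.0245)^t    t·PV        t(t+1)·PV
  1     4,000.00     3,904.3436     3,904.3436       7,808.6872
  2     4,000.00     3,810.9747     7,621.9494      22,865.8482
  3    54,000.00    50,217.8218   150,653.4655     602,613.8621
  Σ                 57,933.1401   162,179.7585     633,288.3975
P = 57,933.1401; D_Mac = 2.79943 yrs; D_mod = 2.73248 yrs; C = 10.41479.
Duration effect: -2.73248 × (-0.008) = +0.021860
Convexity effect: 0.5 × 10.41479 × (-0.008)² = +0.0003333
ΔP/P ≈ +0.021860 + 0.0003333 = +0.022193 = +2.2193%.

+2.22%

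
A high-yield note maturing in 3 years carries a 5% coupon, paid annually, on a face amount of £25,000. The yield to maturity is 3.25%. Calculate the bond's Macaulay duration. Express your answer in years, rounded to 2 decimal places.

2.86 years

Periodic yield y = 0.0325. Discount each cash flow and weight by its year:
  t   CF        PV=CF/(1+0.0325)^t    t·PV
  1     1,250.00     1,210.6538     1,210.6538
  2     1,250.00     1,172.5460     2,345.0920
  3    26,250.00    23,848.3934    71,545.1801
  Σ                 26,231.5931    75,100.9259
Price P = Σ PV = 26,231.5931.
Macaulay duration = Σ(t·PV) / P = 75,100.9259 / 26,231.5931 = 2.86300 years.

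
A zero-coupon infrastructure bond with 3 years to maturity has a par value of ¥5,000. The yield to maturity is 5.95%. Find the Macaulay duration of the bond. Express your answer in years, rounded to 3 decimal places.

A zero-coupon bond has a single cash flow at maturity, so its Macaulay duration equals its maturity: 3 years.

3.000 years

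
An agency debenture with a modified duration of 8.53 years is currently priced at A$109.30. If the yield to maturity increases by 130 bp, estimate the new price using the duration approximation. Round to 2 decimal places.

A$97.18

Duration approximation: ΔP/P ≈ -D_mod · Δy = -8.53 × (+0.013) = -0.110890.
New price ≈ 109.30 × (1 - 0.110890) = 97.179723.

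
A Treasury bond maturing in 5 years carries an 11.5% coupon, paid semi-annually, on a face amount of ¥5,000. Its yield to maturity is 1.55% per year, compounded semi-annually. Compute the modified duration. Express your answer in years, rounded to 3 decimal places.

Periodic yield y = 0.00775. First find Macaulay duration:
  t   CF        PV=CF/(1+0.00775)^t    t·PV
  1       287.50       285.2890       285.2890
  2       287.50       283.0950       566.1900
  3       287.50       280.9179       842.7537
  4       287.50       278.7575     1,115.0302
  5       287.50       276.6138     1,383.0689
  6       287.50       274.4865     1,646.9191
  7       287.50       272.3756     1,906.6292
  8       287.50       270.2809     2,162.2474
  9       287.50       268.2024     2,413.8212
  10    5,287.50     4,894.6575    48,946.5755
  Σ                  7,384.6762    61,268.5242
P = 7,384.6762; Macaulay duration = 61,268.5242 / 7,384.6762 = 8.29671 half-year periods = 4.14836 years.
Modified duration = D_Mac / (1 + y) = 4.14836 / 1.00775 = 4.11645 years.

4.116 years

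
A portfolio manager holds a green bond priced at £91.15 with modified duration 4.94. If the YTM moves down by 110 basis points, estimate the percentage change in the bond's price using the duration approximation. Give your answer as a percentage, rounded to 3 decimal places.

Duration approximation: ΔP/P ≈ -D_mod · Δy = -4.94 × (-0.011) = +0.054340.
As a percentage: +5.4340%.

+5.434%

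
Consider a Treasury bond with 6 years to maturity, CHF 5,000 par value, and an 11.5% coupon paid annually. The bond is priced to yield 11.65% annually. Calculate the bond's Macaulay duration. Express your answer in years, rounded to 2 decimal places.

Periodic yield y = 0.1165. Discount each cash flow and weight by its year:
  t   CF        PV=CF/(1+0.1165)^t    t·PV
  1       575.00       515.0022       515.0022
  2       575.00       461.2649       922.5298
  3       575.00       413.1347     1,239.4041
  4       575.00       370.0266     1,480.1064
  5       575.00       331.4166     1,657.0828
  6     5,575.00     2,878.0114    17,268.0683
  Σ                  4,968.8563    23,082.1935
Price P = Σ PV = 4,968.8563.
Macaulay duration = Σ(t·PV) / P = 23,082.1935 / 4,968.8563 = 4.64537 years.

4.65 years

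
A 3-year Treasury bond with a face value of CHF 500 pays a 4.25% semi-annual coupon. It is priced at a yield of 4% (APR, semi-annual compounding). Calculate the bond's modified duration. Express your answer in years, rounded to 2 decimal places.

Periodic yield y = 0.02. First find Macaulay duration:
  t   CF        PV=CF/(1+0.02)^t    t·PV
  1       10.625        10.4167        10.4167
  2       10.625        10.2124        20.4248
  3       10.625        10.0122        30.0365
  4       10.625         9.8159        39.2634
  5       10.625         9.6234        48.1169
  6      510.625       453.4204     2,720.5223
  Σ                    503.5009     2,868.7807
P = 503.5009; Macaulay duration = 2,868.7807 / 503.5009 = 5.69767 half-year periods = 2.84883 years.
Modified duration = D_Mac / (1 + y) = 2.84883 / 1.02 = 2.79297 years.

2.79 years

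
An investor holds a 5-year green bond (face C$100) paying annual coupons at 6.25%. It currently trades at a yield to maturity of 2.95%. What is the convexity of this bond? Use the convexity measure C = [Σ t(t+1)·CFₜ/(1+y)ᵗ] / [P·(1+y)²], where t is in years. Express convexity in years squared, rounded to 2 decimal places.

24.45

With y = 0.0295:
  t   CF        PV=CF/(1+0.0295)^t    t·PV        t(t+1)·PV
  1         6.25         6.0709         6.0709          12.1418
  2         6.25         5.8969        11.7939          35.3817
  3         6.25         5.7280        17.1839          68.7357
  4         6.25         5.5638        22.2554         111.2768
  5       106.25        91.8750       459.3748       2,756.2489
  Σ                    115.1346       516.6789       2,983.7849
P = 115.1346.
Convexity = Σ t(t+1)·PV / [P·(1+y)²] = 2,983.7849 / (115.1346 × 1.059870) = 24.45169.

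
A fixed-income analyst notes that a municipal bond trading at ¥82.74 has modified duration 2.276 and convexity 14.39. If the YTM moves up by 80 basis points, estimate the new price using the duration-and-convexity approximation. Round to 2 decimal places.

Duration effect: -D_mod·Δy = -2.276 × (+0.008) = -0.018208
Convexity effect: ½·C·(Δy)² = 0.5 × 14.39 × (0.008)² = +0.00046048
ΔP/P ≈ -0.018208 + 0.00046048 = -0.01774752
New price ≈ 82.74 × (1 - 0.01774752) = 81.2715701952.

¥81.27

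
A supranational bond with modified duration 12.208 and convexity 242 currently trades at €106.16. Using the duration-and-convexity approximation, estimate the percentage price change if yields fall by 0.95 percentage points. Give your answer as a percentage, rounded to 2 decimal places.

Duration effect: -D_mod·Δy = -12.208 × (-0.0095) = +0.115976
Convexity effect: ½·C·(Δy)² = 0.5 × 242 × (-0.0095)² = +0.01092025
ΔP/P ≈ +0.115976 + 0.01092025 = +0.12689625
= +12.689625%.

+12.69%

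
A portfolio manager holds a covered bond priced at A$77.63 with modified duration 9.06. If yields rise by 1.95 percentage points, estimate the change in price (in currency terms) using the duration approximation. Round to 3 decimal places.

-A$13.715

Duration approximation: ΔP/P ≈ -D_mod · Δy = -9.06 × (+0.0195) = -0.176670.
ΔP ≈ 77.63 × (-0.176670) = -13.7148921.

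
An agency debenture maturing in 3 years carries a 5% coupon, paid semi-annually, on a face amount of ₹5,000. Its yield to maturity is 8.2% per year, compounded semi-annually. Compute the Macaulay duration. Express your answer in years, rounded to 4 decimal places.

2.8135 years

Periodic yield y = 0.041. Discount each cash flow and weight by its period:
  t   CF        PV=CF/(1+0.041)^t    t·PV
  1       125.00       120.0768       120.0768
  2       125.00       115.3476       230.6952
  3       125.00       110.8046       332.4138
  4       125.00       106.4405       425.7622
  5       125.00       102.2484       511.2418
  6     5,125.00     4,027.0729    24,162.4375
  Σ                  4,581.9909    25,782.6273
Price P = Σ PV = 4,581.9909.
Macaulay duration = Σ(t·PV) / P = 25,782.6273 / 4,581.9909 = 5.62695 half-year periods.
In years: 5.62695 / 2 = 2.81347 years.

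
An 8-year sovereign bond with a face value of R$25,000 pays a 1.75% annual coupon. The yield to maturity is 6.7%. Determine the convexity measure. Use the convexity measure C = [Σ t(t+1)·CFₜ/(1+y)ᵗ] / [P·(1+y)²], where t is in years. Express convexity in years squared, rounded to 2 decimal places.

With y = 0.067:
  t   CF        PV=CF/(1+0.067)^t    t·PV        t(t+1)·PV
  1       437.50       410.0281       410.0281         820.0562
  2       437.50       384.2813       768.5625       2,305.6876
  3       437.50       360.1511     1,080.4534       4,321.8137
  4       437.50       337.5362     1,350.1449       6,750.7244
  5       437.50       316.3413     1,581.7067       9,490.2404
  6       437.50       296.4774     1,778.8642      12,452.0493
  7       437.50       277.8607     1,945.0249      15,560.1991
  8    25,437.50    15,141.1573   121,129.2584   1,090,163.3252
  Σ                 17,523.8335   130,044.0431   1,141,864.0960
P = 17,523.8335.
Convexity = Σ t(t+1)·PV / [P·(1+y)²] = 1,141,864.0960 / (17,523.8335 × 1.138489) = 57.23431.

57.23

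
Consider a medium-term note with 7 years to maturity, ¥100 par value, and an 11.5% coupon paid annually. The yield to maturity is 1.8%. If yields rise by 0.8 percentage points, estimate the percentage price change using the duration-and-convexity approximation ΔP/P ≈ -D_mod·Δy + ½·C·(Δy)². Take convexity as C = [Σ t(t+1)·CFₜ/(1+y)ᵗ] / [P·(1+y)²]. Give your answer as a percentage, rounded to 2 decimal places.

-4.27%

With y = 0.018:
  t   CF        PV=CF/(1+0.018)^t    t·PV        t(t+1)·PV
  1        11.50        11.2967        11.2967          22.5933
  2        11.50        11.0969        22.1938          66.5815
  3        11.50        10.9007        32.7021         130.8084
  4        11.50        10.7080        42.8318         214.1592
  5        11.50        10.5186        52.5931         315.5587
  6        11.50        10.3326        61.9958         433.9708
  7       111.50        98.4103       688.8719       5,510.9751
  Σ                    163.2638       912.4853       6,694.6470
P = 163.2638; D_Mac = 5.58902 yrs; D_mod = 5.49020 yrs; C = 39.56784.
Duration effect: -5.49020 × (+0.008) = -0.043922
Convexity effect: 0.5 × 39.56784 × (0.008)² = +0.0012662
ΔP/P ≈ -0.043922 + 0.0012662 = -0.042655 = -4.2655%.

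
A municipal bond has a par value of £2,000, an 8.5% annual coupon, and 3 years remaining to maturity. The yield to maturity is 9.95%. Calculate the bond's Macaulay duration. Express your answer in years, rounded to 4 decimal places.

Periodic yield y = 0.0995. Discount each cash flow and weight by its year:
  t   CF        PV=CF/(1+0.0995)^t    t·PV
  1       170.00       154.6157       154.6157
  2       170.00       140.6237       281.2474
  3     2,170.00     1,632.5783     4,897.7350
  Σ                  1,927.8178     5,333.5981
Price P = Σ PV = 1,927.8178.
Macaulay duration = Σ(t·PV) / P = 5,333.5981 / 1,927.8178 = 2.76665 years.

2.7667 years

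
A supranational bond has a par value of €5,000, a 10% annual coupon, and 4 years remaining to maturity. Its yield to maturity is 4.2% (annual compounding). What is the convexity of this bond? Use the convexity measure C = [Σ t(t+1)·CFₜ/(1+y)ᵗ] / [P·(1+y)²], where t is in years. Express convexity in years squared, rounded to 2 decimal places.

With y = 0.042:
  t   CF        PV=CF/(1+0.042)^t    t·PV        t(t+1)·PV
  1       500.00       479.8464       479.8464         959.6929
  2       500.00       460.5052       921.0105       2,763.0314
  3       500.00       441.9436     1,325.8308       5,303.3232
  4     5,500.00     4,665.4315    18,661.7258      93,308.6292
  Σ                  6,047.7267    21,388.4135     102,334.6767
P = 6,047.7267.
Convexity = Σ t(t+1)·PV / [P·(1+y)²] = 102,334.6767 / (6,047.7267 × 1.085764) = 15.58458.

15.58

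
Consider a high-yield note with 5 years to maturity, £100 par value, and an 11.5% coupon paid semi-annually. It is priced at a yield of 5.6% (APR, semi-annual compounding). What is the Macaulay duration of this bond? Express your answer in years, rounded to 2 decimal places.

Periodic yield y = 0.028. Discount each cash flow and weight by its period:
  t   CF        PV=CF/(1+0.028)^t    t·PV
  1         5.75         5.5934         5.5934
  2         5.75         5.4410        10.8821
  3         5.75         5.2928        15.8785
  4         5.75         5.1487        20.5947
  5         5.75         5.0084        25.0422
  6         5.75         4.8720        29.2321
  7         5.75         4.7393        33.1752
  8         5.75         4.6102        36.8819
  9         5.75         4.4847        40.3620
  10      105.75        80.2323       802.3230
  Σ                    125.4229     1,019.9650
Price P = Σ PV = 125.4229.
Macaulay duration = Σ(t·PV) / P = 1,019.9650 / 125.4229 = 8.13221 half-year periods.
In years: 8.13221 / 2 = 4.06610 years.

4.07 years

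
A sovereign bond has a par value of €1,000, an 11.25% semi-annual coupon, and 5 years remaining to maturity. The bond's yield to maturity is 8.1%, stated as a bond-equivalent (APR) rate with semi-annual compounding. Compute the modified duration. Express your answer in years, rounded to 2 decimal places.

3.87 years

Periodic yield y = 0.0405. First find Macaulay duration:
  t   CF        PV=CF/(1+0.0405)^t    t·PV
  1        56.25        54.0605        54.0605
  2        56.25        51.9563       103.9126
  3        56.25        49.9340       149.8020
  4        56.25        47.9904       191.9615
  5        56.25        46.1224       230.6121
  6        56.25        44.3272       265.9630
  7        56.25        42.6018       298.2126
  8        56.25        40.9436       327.5487
  9        56.25        39.3499       354.1492
  10    1,056.25       710.1431     7,101.4311
  Σ                  1,127.4292     9,077.6534
P = 1,127.4292; Macaulay duration = 9,077.6534 / 1,127.4292 = 8.05164 half-year periods = 4.02582 years.
Modified duration = D_Mac / (1 + y) = 4.02582 / 1.0405 = 3.86912 years.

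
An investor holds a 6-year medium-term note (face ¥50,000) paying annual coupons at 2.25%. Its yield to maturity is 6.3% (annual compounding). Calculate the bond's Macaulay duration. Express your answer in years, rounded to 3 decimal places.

Periodic yield y = 0.063. Discount each cash flow and weight by its year:
  t   CF        PV=CF/(1+0.063)^t    t·PV
  1     1,125.00     1,058.3255     1,058.3255
  2     1,125.00       995.6025     1,991.2051
  3     1,125.00       936.5969     2,809.7908
  4     1,125.00       881.0884     3,524.3534
  5     1,125.00       828.8696     4,144.3479
  6    51,125.00    35,435.1058   212,610.6348
  Σ                 40,135.5887   226,138.6575
Price P = Σ PV = 40,135.5887.
Macaulay duration = Σ(t·PV) / P = 226,138.6575 / 40,135.5887 = 5.63437 years.

5.634 years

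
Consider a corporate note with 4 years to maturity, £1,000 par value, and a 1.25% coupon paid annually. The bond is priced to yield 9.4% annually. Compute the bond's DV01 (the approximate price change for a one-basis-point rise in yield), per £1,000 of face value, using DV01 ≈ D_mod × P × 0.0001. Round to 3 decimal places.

£0.264

Periodic yield y = 0.094.
  t   CF        PV=CF/(1+0.094)^t    t·PV
  1        12.50        11.4260        11.4260
  2        12.50        10.4442        20.8884
  3        12.50         9.5468        28.6404
  4     1,012.50       706.8475     2,827.3901
  Σ                    738.2645     2,888.3449
P = 738.2645; D_Mac = 3.91234 yrs; D_mod = 3.57618 yrs.
DV01 ≈ 3.57618 × 738.2645 × 0.0001 = 0.264017.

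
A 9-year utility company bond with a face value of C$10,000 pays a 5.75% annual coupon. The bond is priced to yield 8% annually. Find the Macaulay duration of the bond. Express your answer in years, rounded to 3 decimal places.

Periodic yield y = 0.08. Discount each cash flow and weight by its year:
  t   CF        PV=CF/(1+0.08)^t    t·PV
  1       575.00       532.4074       532.4074
  2       575.00       492.9698       985.9396
  3       575.00       456.4535     1,369.3606
  4       575.00       422.6422     1,690.5687
  5       575.00       391.3353     1,956.6767
  6       575.00       362.3475     2,174.0852
  7       575.00       335.5070     2,348.5488
  8       575.00       310.6546     2,485.2369
  9    10,575.00     5,290.1328    47,611.1954
  Σ                  8,594.4502    61,154.0194
Price P = Σ PV = 8,594.4502.
Macaulay duration = Σ(t·PV) / P = 61,154.0194 / 8,594.4502 = 7.11552 years.

7.116 years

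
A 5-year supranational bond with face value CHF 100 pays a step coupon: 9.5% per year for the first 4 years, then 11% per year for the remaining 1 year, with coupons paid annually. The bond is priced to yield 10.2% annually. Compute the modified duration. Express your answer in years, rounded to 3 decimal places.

Periodic yield y = 0.102. First find Macaulay duration:
  t   CF        PV=CF/(1+0.102)^t    t·PV
  1         9.50         8.6207         8.6207
  2         9.50         7.8228        15.6455
  3         9.50         7.0987        21.2961
  4         9.50         6.4417        25.7666
  5       111.00        68.2991       341.4955
  Σ                     98.2829       412.8245
P = 98.2829; Macaulay duration = 412.8245 / 98.2829 = 4.20037 years.
Modified duration = D_Mac / (1 + y) = 4.20037 / 1.102 = 3.81159 years.

3.812 years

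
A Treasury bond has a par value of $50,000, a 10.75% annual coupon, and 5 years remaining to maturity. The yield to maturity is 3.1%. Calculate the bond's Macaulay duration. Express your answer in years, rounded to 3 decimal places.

4.250 years

Periodic yield y = 0.031. Discount each cash flow and weight by its year:
  t   CF        PV=CF/(1+0.031)^t    t·PV
  1     5,375.00     5,213.3851     5,213.3851
  2     5,375.00     5,056.6295    10,113.2591
  3     5,375.00     4,904.5873    14,713.7620
  4     5,375.00     4,757.1167    19,028.4669
  5    55,375.00    47,535.7568   237,678.7841
  Σ                 67,467.4755   286,747.6572
Price P = Σ PV = 67,467.4755.
Macaulay duration = Σ(t·PV) / P = 286,747.6572 / 67,467.4755 = 4.25016 years.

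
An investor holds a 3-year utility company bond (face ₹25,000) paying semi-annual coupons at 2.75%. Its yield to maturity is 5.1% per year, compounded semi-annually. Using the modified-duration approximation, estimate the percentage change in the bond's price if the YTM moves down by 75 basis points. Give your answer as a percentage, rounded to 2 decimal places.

Periodic yield y = 0.0255. Modified duration first:
  t   CF        PV=CF/(1+0.0255)^t    t·PV
  1       343.75       335.2023       335.2023
  2       343.75       326.8672       653.7345
  3       343.75       318.7394       956.2181
  4       343.75       310.8136     1,243.2545
  5       343.75       303.0850     1,515.4248
  6    25,343.75    21,789.9828   130,739.8969
  Σ                 23,384.6903   135,443.7311
P = 23,384.6903; D_Mac = 5.79198 half-year periods = 2.89599 yrs; D_mod = 2.89599/(1+0.0255) = 2.82398 yrs.
ΔP/P ≈ -D_mod · Δy = -2.82398 × (-0.0075) = +0.021180 = +2.1180%.

+2.12%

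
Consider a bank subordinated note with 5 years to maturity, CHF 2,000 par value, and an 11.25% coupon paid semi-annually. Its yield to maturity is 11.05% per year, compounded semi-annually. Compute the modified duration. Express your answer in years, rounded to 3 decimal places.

3.754 years

Periodic yield y = 0.05525. First find Macaulay duration:
  t   CF        PV=CF/(1+0.05525)^t    t·PV
  1       112.50       106.6098       106.6098
  2       112.50       101.0280       202.0560
  3       112.50        95.7385       287.2154
  4       112.50        90.7259       362.9034
  5       112.50        85.9757       429.8785
  6       112.50        81.4742       488.8455
  7       112.50        77.2085       540.4594
  8       112.50        73.1661       585.3284
  9       112.50        69.3353       624.0175
  10    2,112.50     1,233.7953    12,337.9529
  Σ                  2,015.0572    15,965.2669
P = 2,015.0572; Macaulay duration = 15,965.2669 / 2,015.0572 = 7.92298 half-year periods = 3.96149 years.
Modified duration = D_Mac / (1 + y) = 3.96149 / 1.05525 = 3.75408 years.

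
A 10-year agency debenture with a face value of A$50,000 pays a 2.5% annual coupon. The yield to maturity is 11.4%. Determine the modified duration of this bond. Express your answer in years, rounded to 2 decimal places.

Periodic yield y = 0.114. First find Macaulay duration:
  t   CF        PV=CF/(1+0.114)^t    t·PV
  1     1,250.00     1,122.0826     1,122.0826
  2     1,250.00     1,007.2555     2,014.5109
  3     1,250.00       904.1791     2,712.5372
  4     1,250.00       811.6509     3,246.6034
  5     1,250.00       728.5914     3,642.9572
  6     1,250.00       654.0318     3,924.1908
  7     1,250.00       587.1022     4,109.7151
  8     1,250.00       527.0217     4,216.1735
  9     1,250.00       473.0895     4,257.8054
  10   51,250.00    17,411.7315   174,117.3150
  Σ                 24,226.7360   203,363.8910
P = 24,226.7360; Macaulay duration = 203,363.8910 / 24,226.7360 = 8.39419 years.
Modified duration = D_Mac / (1 + y) = 8.39419 / 1.114 = 7.53518 years.

7.54 years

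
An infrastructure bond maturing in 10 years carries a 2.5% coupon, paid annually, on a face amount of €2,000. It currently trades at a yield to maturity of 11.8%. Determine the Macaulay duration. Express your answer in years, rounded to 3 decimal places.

8.364 years

Periodic yield y = 0.118. Discount each cash flow and weight by its year:
  t   CF        PV=CF/(1+0.118)^t    t·PV
  1        50.00        44.7227        44.7227
  2        50.00        40.0024        80.0049
  3        50.00        35.7804       107.3411
  4        50.00        32.0039       128.0156
  5        50.00        28.6260       143.1301
  6        50.00        25.6047       153.6280
  7        50.00        22.9022       160.3155
  8        50.00        20.4850       163.8799
  9        50.00        18.3229       164.9059
  10    2,050.00       671.9482     6,719.4825
  Σ                    940.3984     7,865.4261
Price P = Σ PV = 940.3984.
Macaulay duration = Σ(t·PV) / P = 7,865.4261 / 940.3984 = 8.36393 years.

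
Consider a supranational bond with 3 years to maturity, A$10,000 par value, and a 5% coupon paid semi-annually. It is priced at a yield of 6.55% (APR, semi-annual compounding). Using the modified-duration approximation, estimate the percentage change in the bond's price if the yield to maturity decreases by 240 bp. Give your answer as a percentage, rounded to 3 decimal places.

+6.550%

Periodic yield y = 0.03275. Modified duration first:
  t   CF        PV=CF/(1+0.03275)^t    t·PV
  1       250.00       242.0721       242.0721
  2       250.00       234.3957       468.7914
  3       250.00       226.9627       680.8880
  4       250.00       219.7653       879.0613
  5       250.00       212.7963     1,063.9813
  6    10,250.00     8,447.9755    50,687.8527
  Σ                  9,583.9675    54,022.6468
P = 9,583.9675; D_Mac = 5.63677 half-year periods = 2.81839 yrs; D_mod = 2.81839/(1+0.03275) = 2.72901 yrs.
ΔP/P ≈ -D_mod · Δy = -2.72901 × (-0.024) = +0.065496 = +6.5496%.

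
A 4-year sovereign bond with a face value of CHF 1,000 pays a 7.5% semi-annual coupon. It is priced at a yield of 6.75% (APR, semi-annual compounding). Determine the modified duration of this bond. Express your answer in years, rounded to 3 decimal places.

Periodic yield y = 0.03375. First find Macaulay duration:
  t   CF        PV=CF/(1+0.03375)^t    t·PV
  1        37.50        36.2757        36.2757
  2        37.50        35.0914        70.1827
  3        37.50        33.9457       101.8371
  4        37.50        32.8374       131.3497
  5        37.50        31.7654       158.8268
  6        37.50        30.7283       184.3696
  7        37.50        29.7251       208.0754
  8     1,037.50       795.5435     6,364.3479
  Σ                  1,025.9123     7,255.2649
P = 1,025.9123; Macaulay duration = 7,255.2649 / 1,025.9123 = 7.07201 half-year periods = 3.53601 years.
Modified duration = D_Mac / (1 + y) = 3.53601 / 1.03375 = 3.42056 years.

3.421 years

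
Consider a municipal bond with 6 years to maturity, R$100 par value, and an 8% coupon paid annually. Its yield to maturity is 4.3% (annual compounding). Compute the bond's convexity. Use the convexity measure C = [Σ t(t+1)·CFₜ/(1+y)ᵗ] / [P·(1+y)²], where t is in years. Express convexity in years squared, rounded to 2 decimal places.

30.82

With y = 0.043:
  t   CF        PV=CF/(1+0.043)^t    t·PV        t(t+1)·PV
  1         8.00         7.6702         7.6702          15.3404
  2         8.00         7.3540        14.7079          44.1238
  3         8.00         7.0508        21.1523          84.6093
  4         8.00         6.7601        27.0404         135.2019
  5         8.00         6.4814        32.4070         194.4418
  6       108.00        83.8915       503.3489       3,523.4426
  Σ                    119.2079       606.3267       3,997.1597
P = 119.2079.
Convexity = Σ t(t+1)·PV / [P·(1+y)²] = 3,997.1597 / (119.2079 × 1.087849) = 30.82321.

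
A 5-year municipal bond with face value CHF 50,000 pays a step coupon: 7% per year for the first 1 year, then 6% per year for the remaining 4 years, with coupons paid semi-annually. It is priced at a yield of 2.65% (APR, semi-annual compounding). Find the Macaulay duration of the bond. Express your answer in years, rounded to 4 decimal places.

Periodic yield y = 0.01325. Discount each cash flow and weight by its period:
  t   CF        PV=CF/(1+0.01325)^t    t·PV
  1     1,750.00     1,727.1157     1,727.1157
  2     1,750.00     1,704.5307     3,409.0614
  3     1,500.00     1,441.9209     4,325.7626
  4     1,500.00     1,423.0652     5,692.2609
  5     1,500.00     1,404.4562     7,022.2810
  6     1,500.00     1,386.0905     8,316.5430
  7     1,500.00     1,367.9650     9,575.7547
  8     1,500.00     1,350.0764    10,800.6116
  9     1,500.00     1,332.4219    11,991.7967
  10   51,500.00    45,148.2691   451,482.6910
  Σ                 58,285.9115   514,343.8784
Price P = Σ PV = 58,285.9115.
Macaulay duration = Σ(t·PV) / P = 514,343.8784 / 58,285.9115 = 8.82450 half-year periods.
In years: 8.82450 / 2 = 4.41225 years.

4.4122 years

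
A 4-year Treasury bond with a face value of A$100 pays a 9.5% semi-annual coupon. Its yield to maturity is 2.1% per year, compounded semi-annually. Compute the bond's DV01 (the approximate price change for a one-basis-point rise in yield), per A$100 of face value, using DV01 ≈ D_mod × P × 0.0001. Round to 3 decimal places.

A$0.044

Periodic yield y = 0.0105.
  t   CF        PV=CF/(1+0.0105)^t    t·PV
  1         4.75         4.7006         4.7006
  2         4.75         4.6518         9.3036
  3         4.75         4.6035        13.8104
  4         4.75         4.5556        18.2225
  5         4.75         4.5083        22.5415
  6         4.75         4.4614        26.7687
  7         4.75         4.4151        30.9056
  8       104.75        96.3526       770.8209
  Σ                    128.2490       897.0738
P = 128.2490; D_Mac = 6.99478 half-year periods = 3.49739 yrs; D_mod = 3.46105 yrs.
DV01 ≈ 3.46105 × 128.2490 × 0.0001 = 0.044388.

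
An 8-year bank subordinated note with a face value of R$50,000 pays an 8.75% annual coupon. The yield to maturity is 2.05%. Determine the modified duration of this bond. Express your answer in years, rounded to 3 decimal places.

Periodic yield y = 0.0205. First find Macaulay duration:
  t   CF        PV=CF/(1+0.0205)^t    t·PV
  1     4,375.00     4,287.1142     4,287.1142
  2     4,375.00     4,200.9938     8,401.9876
  3     4,375.00     4,116.6034    12,349.8103
  4     4,375.00     4,033.9083    16,135.6332
  5     4,375.00     3,952.8744    19,764.3719
  6     4,375.00     3,873.4683    23,240.8096
  7     4,375.00     3,795.6573    26,569.6011
  8    54,375.00    46,226.9455   369,815.5637
  Σ                 74,487.5651   480,564.8915
P = 74,487.5651; Macaulay duration = 480,564.8915 / 74,487.5651 = 6.45161 years.
Modified duration = D_Mac / (1 + y) = 6.45161 / 1.0205 = 6.32201 years.

6.322 years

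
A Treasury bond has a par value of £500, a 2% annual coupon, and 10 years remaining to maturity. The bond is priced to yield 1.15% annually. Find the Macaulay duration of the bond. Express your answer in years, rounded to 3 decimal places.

Periodic yield y = 0.0115. Discount each cash flow and weight by its year:
  t   CF        PV=CF/(1+0.0115)^t    t·PV
  1        10.00         9.8863         9.8863
  2        10.00         9.7739        19.5478
  3        10.00         9.6628        28.9884
  4        10.00         9.5529        38.2117
  5        10.00         9.4443        47.2216
  6        10.00         9.3369        56.0217
  7        10.00         9.2308        64.6155
  8        10.00         9.1258        73.0067
  9        10.00         9.0221        81.1988
  10      510.00       454.8951     4,548.9515
  Σ                    539.9311     4,967.6499
Price P = Σ PV = 539.9311.
Macaulay duration = Σ(t·PV) / P = 4,967.6499 / 539.9311 = 9.20053 years.

9.201 years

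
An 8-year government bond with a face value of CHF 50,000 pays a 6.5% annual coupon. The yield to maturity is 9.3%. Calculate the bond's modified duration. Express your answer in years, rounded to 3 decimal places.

Periodic yield y = 0.093. First find Macaulay duration:
  t   CF        PV=CF/(1+0.093)^t    t·PV
  1     3,250.00     2,973.4675     2,973.4675
  2     3,250.00     2,720.4643     5,440.9287
  3     3,250.00     2,488.9884     7,466.9652
  4     3,250.00     2,277.2081     9,108.8323
  5     3,250.00     2,083.4475    10,417.2373
  6     3,250.00     1,906.1733    11,437.0400
  7     3,250.00     1,743.9829    12,207.8804
  8    53,250.00    26,143.1742   209,145.3935
  Σ                 42,336.9062   268,197.7449
P = 42,336.9062; Macaulay duration = 268,197.7449 / 42,336.9062 = 6.33485 years.
Modified duration = D_Mac / (1 + y) = 6.33485 / 1.093 = 5.79583 years.

5.796 years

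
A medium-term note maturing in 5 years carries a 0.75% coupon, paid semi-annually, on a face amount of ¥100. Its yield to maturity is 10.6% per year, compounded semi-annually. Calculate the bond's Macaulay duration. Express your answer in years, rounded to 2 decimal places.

Periodic yield y = 0.053. Discount each cash flow and weight by its period:
  t   CF        PV=CF/(1+0.053)^t    t·PV
  1        0.375         0.3561         0.3561
  2        0.375         0.3382         0.6764
  3        0.375         0.3212         0.9635
  4        0.375         0.3050         1.2201
  5        0.375         0.2897         1.4483
  6        0.375         0.2751         1.6505
  7        0.375         0.2612         1.8287
  8        0.375         0.2481         1.9847
  9        0.375         0.2356         2.1204
  10     100.375        59.8883       598.8828
  Σ                     62.5185       611.1315
Price P = Σ PV = 62.5185.
Macaulay duration = Σ(t·PV) / P = 611.1315 / 62.5185 = 9.77522 half-year periods.
In years: 9.77522 / 2 = 4.88761 years.

4.89 years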